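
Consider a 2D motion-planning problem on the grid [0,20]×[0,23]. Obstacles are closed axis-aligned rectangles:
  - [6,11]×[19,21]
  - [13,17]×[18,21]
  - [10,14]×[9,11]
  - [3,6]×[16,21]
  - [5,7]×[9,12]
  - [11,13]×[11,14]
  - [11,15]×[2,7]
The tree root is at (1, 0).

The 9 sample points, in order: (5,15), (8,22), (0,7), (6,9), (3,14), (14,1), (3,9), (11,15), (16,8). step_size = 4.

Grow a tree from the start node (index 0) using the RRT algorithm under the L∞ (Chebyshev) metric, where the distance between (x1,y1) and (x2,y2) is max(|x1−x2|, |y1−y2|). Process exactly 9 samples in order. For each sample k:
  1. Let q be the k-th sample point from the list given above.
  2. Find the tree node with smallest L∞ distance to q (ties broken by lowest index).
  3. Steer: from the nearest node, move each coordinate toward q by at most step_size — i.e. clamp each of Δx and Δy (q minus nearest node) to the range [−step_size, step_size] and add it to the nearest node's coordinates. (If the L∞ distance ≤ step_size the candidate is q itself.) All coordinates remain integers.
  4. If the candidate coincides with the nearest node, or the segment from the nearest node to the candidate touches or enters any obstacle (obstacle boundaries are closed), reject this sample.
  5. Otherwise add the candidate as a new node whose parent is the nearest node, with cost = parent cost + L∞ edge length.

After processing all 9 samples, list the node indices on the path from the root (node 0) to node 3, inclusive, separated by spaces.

Path: 0 1 3

1. q=(5,15) nearest=0 d=15 new=(5,4) → add node 1 parent=0 cost=4
2. q=(8,22) nearest=1 d=18 new=(8,8) → add node 2 parent=1 cost=8
3. q=(0,7) nearest=1 d=5 new=(1,7) → add node 3 parent=1 cost=8
4. q=(6,9) nearest=2 d=2 new=(6,9) → blocked by [5,7]×[9,12], reject
5. q=(3,14) nearest=2 d=6 new=(4,12) → blocked by [5,7]×[9,12], reject
6. q=(14,1) nearest=2 d=7 new=(12,4) → blocked by [11,15]×[2,7], reject
7. q=(3,9) nearest=3 d=2 new=(3,9) → add node 4 parent=3 cost=10
8. q=(11,15) nearest=2 d=7 new=(11,12) → blocked by [10,14]×[9,11], reject
9. q=(16,8) nearest=2 d=8 new=(12,8) → add node 5 parent=2 cost=12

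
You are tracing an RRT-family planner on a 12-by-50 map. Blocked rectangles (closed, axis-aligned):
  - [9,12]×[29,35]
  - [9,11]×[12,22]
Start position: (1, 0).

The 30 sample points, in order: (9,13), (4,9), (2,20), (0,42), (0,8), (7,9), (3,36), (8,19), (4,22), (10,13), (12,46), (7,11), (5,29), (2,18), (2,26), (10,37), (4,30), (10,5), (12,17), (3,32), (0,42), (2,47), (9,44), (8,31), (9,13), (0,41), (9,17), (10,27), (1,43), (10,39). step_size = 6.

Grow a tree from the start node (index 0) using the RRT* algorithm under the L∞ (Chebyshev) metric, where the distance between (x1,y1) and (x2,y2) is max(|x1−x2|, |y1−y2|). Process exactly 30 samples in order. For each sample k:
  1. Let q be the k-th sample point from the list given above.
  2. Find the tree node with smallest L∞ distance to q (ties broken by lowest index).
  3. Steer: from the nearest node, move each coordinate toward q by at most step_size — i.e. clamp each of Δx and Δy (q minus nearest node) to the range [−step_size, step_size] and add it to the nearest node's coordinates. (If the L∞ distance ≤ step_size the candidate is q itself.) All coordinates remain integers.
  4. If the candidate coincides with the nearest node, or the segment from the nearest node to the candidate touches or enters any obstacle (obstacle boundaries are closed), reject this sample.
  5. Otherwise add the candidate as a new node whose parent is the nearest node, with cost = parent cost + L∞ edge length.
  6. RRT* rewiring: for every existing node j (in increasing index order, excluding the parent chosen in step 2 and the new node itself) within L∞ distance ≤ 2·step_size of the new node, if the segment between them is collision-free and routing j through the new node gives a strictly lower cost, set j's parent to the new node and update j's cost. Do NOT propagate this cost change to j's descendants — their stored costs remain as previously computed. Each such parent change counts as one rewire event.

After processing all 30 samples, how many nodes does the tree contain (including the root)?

Node count: 24

1. q=(9,13) nearest=0 d=13 new=(7,6) → add node 1 parent=0 cost=6
2. q=(4,9) nearest=1 d=3 new=(4,9) → add node 2 parent=1 cost=9
3. q=(2,20) nearest=2 d=11 new=(2,15) → add node 3 parent=2 cost=15
4. q=(0,42) nearest=3 d=27 new=(0,21) → add node 4 parent=3 cost=21
5. q=(0,8) nearest=2 d=4 new=(0,8) → add node 5 parent=2 cost=13
6. q=(7,9) nearest=1 d=3 new=(7,9) → add node 6 parent=1 cost=9
7. q=(3,36) nearest=4 d=15 new=(3,27) → add node 7 parent=4 cost=27
8. q=(8,19) nearest=3 d=6 new=(8,19) → add node 8 parent=3 cost=21
9. q=(4,22) nearest=4 d=4 new=(4,22) → add node 9 parent=4 cost=25
10. q=(10,13) nearest=6 d=4 new=(10,13) → blocked by [9,11]×[12,22], reject
11. q=(12,46) nearest=7 d=19 new=(9,33) → blocked by [9,12]×[29,35], reject
12. q=(7,11) nearest=6 d=2 new=(7,11) → add node 10 parent=6 cost=11; rewire 8→10 (19<21); rewire 9→10 (22<25)
13. q=(5,29) nearest=7 d=2 new=(5,29) → add node 11 parent=7 cost=29
14. q=(2,18) nearest=3 d=3 new=(2,18) → add node 12 parent=3 cost=18
15. q=(2,26) nearest=7 d=1 new=(2,26) → add node 13 parent=7 cost=28
16. q=(10,37) nearest=11 d=8 new=(10,35) → blocked by [9,12]×[29,35], reject
17. q=(4,30) nearest=11 d=1 new=(4,30) → add node 14 parent=11 cost=30
18. q=(10,5) nearest=1 d=3 new=(10,5) → add node 15 parent=1 cost=9
19. q=(12,17) nearest=8 d=4 new=(12,17) → blocked by [9,11]×[12,22], reject
20. q=(3,32) nearest=14 d=2 new=(3,32) → add node 16 parent=14 cost=32
21. q=(0,42) nearest=16 d=10 new=(0,38) → add node 17 parent=16 cost=38
22. q=(2,47) nearest=17 d=9 new=(2,44) → add node 18 parent=17 cost=44
23. q=(9,44) nearest=18 d=7 new=(8,44) → add node 19 parent=18 cost=50
24. q=(8,31) nearest=11 d=3 new=(8,31) → add node 20 parent=11 cost=32
25. q=(9,13) nearest=10 d=2 new=(9,13) → blocked by [9,11]×[12,22], reject
26. q=(0,41) nearest=17 d=3 new=(0,41) → add node 21 parent=17 cost=41; rewire 19→21 (49<50)
27. q=(9,17) nearest=8 d=2 new=(9,17) → blocked by [9,11]×[12,22], reject
28. q=(10,27) nearest=20 d=4 new=(10,27) → blocked by [9,12]×[29,35], reject
29. q=(1,43) nearest=18 d=1 new=(1,43) → add node 22 parent=18 cost=45
30. q=(10,39) nearest=19 d=5 new=(10,39) → add node 23 parent=19 cost=54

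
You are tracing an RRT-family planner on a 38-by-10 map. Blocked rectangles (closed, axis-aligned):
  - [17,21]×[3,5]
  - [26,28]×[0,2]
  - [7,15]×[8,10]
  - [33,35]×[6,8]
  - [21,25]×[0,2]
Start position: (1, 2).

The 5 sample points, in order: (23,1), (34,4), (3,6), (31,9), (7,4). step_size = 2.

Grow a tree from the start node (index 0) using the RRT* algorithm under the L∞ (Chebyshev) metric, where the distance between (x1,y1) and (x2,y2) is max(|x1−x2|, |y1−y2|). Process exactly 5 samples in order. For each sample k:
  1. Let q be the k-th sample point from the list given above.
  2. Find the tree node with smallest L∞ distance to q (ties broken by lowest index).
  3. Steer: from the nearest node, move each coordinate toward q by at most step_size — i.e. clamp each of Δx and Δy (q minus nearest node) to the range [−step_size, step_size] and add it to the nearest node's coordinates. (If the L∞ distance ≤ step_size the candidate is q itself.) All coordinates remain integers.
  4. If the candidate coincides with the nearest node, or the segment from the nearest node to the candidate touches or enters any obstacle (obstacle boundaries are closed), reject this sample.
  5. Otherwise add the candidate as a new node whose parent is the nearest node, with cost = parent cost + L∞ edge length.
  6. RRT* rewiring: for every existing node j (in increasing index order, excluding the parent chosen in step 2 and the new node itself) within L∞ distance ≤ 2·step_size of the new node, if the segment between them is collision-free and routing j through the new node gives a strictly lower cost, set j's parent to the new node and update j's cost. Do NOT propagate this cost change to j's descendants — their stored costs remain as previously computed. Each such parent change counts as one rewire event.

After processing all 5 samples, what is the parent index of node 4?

1. q=(23,1) nearest=0 d=22 new=(3,1) → add node 1 parent=0 cost=2
2. q=(34,4) nearest=1 d=31 new=(5,3) → add node 2 parent=1 cost=4
3. q=(3,6) nearest=2 d=3 new=(3,5) → add node 3 parent=2 cost=6
4. q=(31,9) nearest=2 d=26 new=(7,5) → add node 4 parent=2 cost=6
5. q=(7,4) nearest=4 d=1 new=(7,4) → add node 5 parent=4 cost=7

Parent of node 4: 2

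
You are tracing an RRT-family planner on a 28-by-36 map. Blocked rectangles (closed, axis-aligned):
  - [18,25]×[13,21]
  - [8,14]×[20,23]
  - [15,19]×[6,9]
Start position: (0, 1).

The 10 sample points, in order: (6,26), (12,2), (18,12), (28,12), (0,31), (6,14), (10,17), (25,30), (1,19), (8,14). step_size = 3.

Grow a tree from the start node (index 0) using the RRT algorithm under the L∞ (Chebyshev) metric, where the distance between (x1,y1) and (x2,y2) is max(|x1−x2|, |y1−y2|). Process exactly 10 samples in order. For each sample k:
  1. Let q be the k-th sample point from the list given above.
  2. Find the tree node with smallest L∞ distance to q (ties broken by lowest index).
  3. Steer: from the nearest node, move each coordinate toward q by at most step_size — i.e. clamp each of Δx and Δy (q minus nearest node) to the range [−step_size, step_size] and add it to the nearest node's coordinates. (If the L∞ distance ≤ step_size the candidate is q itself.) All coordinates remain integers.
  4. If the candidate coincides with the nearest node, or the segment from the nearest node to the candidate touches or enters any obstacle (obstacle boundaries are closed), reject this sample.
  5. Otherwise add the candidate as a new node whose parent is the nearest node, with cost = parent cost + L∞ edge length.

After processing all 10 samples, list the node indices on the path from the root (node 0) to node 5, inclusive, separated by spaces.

Path: 0 1 2 3 4 5

1. q=(6,26) nearest=0 d=25 new=(3,4) → add node 1 parent=0 cost=3
2. q=(12,2) nearest=1 d=9 new=(6,2) → add node 2 parent=1 cost=6
3. q=(18,12) nearest=2 d=12 new=(9,5) → add node 3 parent=2 cost=9
4. q=(28,12) nearest=3 d=19 new=(12,8) → add node 4 parent=3 cost=12
5. q=(0,31) nearest=4 d=23 new=(9,11) → add node 5 parent=4 cost=15
6. q=(6,14) nearest=5 d=3 new=(6,14) → add node 6 parent=5 cost=18
7. q=(10,17) nearest=6 d=4 new=(9,17) → add node 7 parent=6 cost=21
8. q=(25,30) nearest=7 d=16 new=(12,20) → blocked by [8,14]×[20,23], reject
9. q=(1,19) nearest=6 d=5 new=(3,17) → add node 8 parent=6 cost=21
10. q=(8,14) nearest=6 d=2 new=(8,14) → add node 9 parent=6 cost=20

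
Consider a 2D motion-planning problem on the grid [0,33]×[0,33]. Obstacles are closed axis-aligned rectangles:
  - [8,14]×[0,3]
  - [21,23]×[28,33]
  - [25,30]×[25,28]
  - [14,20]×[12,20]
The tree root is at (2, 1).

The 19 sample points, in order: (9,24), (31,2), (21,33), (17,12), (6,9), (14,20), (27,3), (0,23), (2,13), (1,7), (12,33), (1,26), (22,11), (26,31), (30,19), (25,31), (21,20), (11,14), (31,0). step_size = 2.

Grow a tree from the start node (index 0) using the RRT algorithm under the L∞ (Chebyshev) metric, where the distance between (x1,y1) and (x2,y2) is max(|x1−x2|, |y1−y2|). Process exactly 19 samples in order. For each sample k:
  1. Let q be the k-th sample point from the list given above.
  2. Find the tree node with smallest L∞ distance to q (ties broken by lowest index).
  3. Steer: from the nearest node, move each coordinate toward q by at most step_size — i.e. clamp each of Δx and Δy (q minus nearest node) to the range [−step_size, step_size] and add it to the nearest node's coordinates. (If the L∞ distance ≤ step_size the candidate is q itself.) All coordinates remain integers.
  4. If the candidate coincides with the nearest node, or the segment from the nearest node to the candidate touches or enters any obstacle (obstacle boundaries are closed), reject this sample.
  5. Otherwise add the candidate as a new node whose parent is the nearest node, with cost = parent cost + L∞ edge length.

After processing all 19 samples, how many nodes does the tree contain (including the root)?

1. q=(9,24) nearest=0 d=23 new=(4,3) → add node 1 parent=0 cost=2
2. q=(31,2) nearest=1 d=27 new=(6,2) → add node 2 parent=1 cost=4
3. q=(21,33) nearest=1 d=30 new=(6,5) → add node 3 parent=1 cost=4
4. q=(17,12) nearest=2 d=11 new=(8,4) → add node 4 parent=2 cost=6
5. q=(6,9) nearest=3 d=4 new=(6,7) → add node 5 parent=3 cost=6
6. q=(14,20) nearest=5 d=13 new=(8,9) → add node 6 parent=5 cost=8
7. q=(27,3) nearest=4 d=19 new=(10,3) → blocked by [8,14]×[0,3], reject
8. q=(0,23) nearest=6 d=14 new=(6,11) → add node 7 parent=6 cost=10
9. q=(2,13) nearest=7 d=4 new=(4,13) → add node 8 parent=7 cost=12
10. q=(1,7) nearest=1 d=4 new=(2,5) → add node 9 parent=1 cost=4
11. q=(12,33) nearest=8 d=20 new=(6,15) → add node 10 parent=8 cost=14
12. q=(1,26) nearest=10 d=11 new=(4,17) → add node 11 parent=10 cost=16
13. q=(22,11) nearest=4 d=14 new=(10,6) → add node 12 parent=4 cost=8
14. q=(26,31) nearest=7 d=20 new=(8,13) → add node 13 parent=7 cost=12
15. q=(30,19) nearest=12 d=20 new=(12,8) → add node 14 parent=12 cost=10
16. q=(25,31) nearest=13 d=18 new=(10,15) → add node 15 parent=13 cost=14
17. q=(21,20) nearest=15 d=11 new=(12,17) → add node 16 parent=15 cost=16
18. q=(11,14) nearest=15 d=1 new=(11,14) → add node 17 parent=15 cost=15
19. q=(31,0) nearest=14 d=19 new=(14,6) → add node 18 parent=14 cost=12

Node count: 19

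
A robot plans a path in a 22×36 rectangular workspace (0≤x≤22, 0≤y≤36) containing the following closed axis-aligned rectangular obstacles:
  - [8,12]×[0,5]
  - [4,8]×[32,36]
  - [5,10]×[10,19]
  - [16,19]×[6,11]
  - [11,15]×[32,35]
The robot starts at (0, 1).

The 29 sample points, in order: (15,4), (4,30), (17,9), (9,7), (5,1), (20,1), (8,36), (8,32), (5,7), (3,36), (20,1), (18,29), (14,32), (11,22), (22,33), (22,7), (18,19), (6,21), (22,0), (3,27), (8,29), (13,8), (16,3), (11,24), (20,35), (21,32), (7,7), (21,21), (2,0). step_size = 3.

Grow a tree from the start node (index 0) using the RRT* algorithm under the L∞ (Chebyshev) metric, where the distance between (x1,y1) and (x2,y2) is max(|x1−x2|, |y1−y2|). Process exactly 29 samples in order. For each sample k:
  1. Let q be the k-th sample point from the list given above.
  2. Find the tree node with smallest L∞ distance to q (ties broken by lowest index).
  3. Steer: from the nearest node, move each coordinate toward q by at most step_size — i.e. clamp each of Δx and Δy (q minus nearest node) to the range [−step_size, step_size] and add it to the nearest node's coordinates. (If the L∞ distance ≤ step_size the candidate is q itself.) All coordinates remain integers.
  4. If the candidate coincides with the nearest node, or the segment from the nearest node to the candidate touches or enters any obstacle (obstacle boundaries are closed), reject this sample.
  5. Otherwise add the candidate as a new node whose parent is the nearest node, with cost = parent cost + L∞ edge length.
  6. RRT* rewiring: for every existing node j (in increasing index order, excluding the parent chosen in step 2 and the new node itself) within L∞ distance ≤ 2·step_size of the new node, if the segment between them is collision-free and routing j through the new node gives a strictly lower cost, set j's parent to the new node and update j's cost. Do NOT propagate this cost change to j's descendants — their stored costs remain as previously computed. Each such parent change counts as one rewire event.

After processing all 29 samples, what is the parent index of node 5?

1. q=(15,4) nearest=0 d=15 new=(3,4) → add node 1 parent=0 cost=3
2. q=(4,30) nearest=1 d=26 new=(4,7) → add node 2 parent=1 cost=6
3. q=(17,9) nearest=2 d=13 new=(7,9) → add node 3 parent=2 cost=9
4. q=(9,7) nearest=3 d=2 new=(9,7) → add node 4 parent=3 cost=11
5. q=(5,1) nearest=1 d=3 new=(5,1) → add node 5 parent=1 cost=6
6. q=(20,1) nearest=4 d=11 new=(12,4) → blocked by [8,12]×[0,5], reject
7. q=(8,36) nearest=3 d=27 new=(8,12) → blocked by [5,10]×[10,19], reject
8. q=(8,32) nearest=3 d=23 new=(8,12) → blocked by [5,10]×[10,19], reject
9. q=(5,7) nearest=2 d=1 new=(5,7) → add node 6 parent=2 cost=7
10. q=(3,36) nearest=3 d=27 new=(4,12) → blocked by [5,10]×[10,19], reject
11. q=(20,1) nearest=4 d=11 new=(12,4) → blocked by [8,12]×[0,5], reject
12. q=(18,29) nearest=3 d=20 new=(10,12) → blocked by [5,10]×[10,19], reject
13. q=(14,32) nearest=3 d=23 new=(10,12) → blocked by [5,10]×[10,19], reject
14. q=(11,22) nearest=3 d=13 new=(10,12) → blocked by [5,10]×[10,19], reject
15. q=(22,33) nearest=3 d=24 new=(10,12) → blocked by [5,10]×[10,19], reject
16. q=(22,7) nearest=4 d=13 new=(12,7) → add node 7 parent=4 cost=14
17. q=(18,19) nearest=3 d=11 new=(10,12) → blocked by [5,10]×[10,19], reject
18. q=(6,21) nearest=3 d=12 new=(6,12) → blocked by [5,10]×[10,19], reject
19. q=(22,0) nearest=7 d=10 new=(15,4) → add node 8 parent=7 cost=17
20. q=(3,27) nearest=3 d=18 new=(4,12) → blocked by [5,10]×[10,19], reject
21. q=(8,29) nearest=3 d=20 new=(8,12) → blocked by [5,10]×[10,19], reject
22. q=(13,8) nearest=7 d=1 new=(13,8) → add node 9 parent=7 cost=15
23. q=(16,3) nearest=8 d=1 new=(16,3) → add node 10 parent=8 cost=18
24. q=(11,24) nearest=3 d=15 new=(10,12) → blocked by [5,10]×[10,19], reject
25. q=(20,35) nearest=3 d=26 new=(10,12) → blocked by [5,10]×[10,19], reject
26. q=(21,32) nearest=3 d=23 new=(10,12) → blocked by [5,10]×[10,19], reject
27. q=(7,7) nearest=3 d=2 new=(7,7) → add node 11 parent=3 cost=11
28. q=(21,21) nearest=9 d=13 new=(16,11) → blocked by [16,19]×[6,11], reject
29. q=(2,0) nearest=0 d=2 new=(2,0) → add node 12 parent=0 cost=2; rewire 5→12 (5<6)

Parent of node 5: 12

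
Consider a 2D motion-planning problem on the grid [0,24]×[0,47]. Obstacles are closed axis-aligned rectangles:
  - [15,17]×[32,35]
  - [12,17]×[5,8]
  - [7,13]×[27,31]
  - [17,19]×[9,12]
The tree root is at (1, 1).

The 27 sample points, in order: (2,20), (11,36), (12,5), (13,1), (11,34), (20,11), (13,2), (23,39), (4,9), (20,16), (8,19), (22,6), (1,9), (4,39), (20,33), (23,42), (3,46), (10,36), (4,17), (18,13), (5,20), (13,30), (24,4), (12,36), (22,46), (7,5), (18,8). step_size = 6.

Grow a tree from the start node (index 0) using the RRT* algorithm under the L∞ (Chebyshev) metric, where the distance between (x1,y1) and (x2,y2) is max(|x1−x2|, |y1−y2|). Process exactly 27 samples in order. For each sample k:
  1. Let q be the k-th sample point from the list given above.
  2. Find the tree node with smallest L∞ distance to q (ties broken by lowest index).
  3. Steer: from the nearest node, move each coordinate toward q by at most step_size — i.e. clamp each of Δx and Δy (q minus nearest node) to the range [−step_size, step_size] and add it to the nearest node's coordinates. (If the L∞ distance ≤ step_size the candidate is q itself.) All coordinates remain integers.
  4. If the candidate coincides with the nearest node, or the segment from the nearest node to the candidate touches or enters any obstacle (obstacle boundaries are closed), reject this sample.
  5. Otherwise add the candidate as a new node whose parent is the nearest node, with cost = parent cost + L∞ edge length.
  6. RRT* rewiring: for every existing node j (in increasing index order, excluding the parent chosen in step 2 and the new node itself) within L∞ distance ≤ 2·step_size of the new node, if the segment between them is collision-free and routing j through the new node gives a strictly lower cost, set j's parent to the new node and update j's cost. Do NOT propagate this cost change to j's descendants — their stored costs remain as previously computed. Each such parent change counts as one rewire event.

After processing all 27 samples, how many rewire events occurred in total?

1. q=(2,20) nearest=0 d=19 new=(2,7) → add node 1 parent=0 cost=6
2. q=(11,36) nearest=1 d=29 new=(8,13) → add node 2 parent=1 cost=12
3. q=(12,5) nearest=2 d=8 new=(12,7) → blocked by [12,17]×[5,8], reject
4. q=(13,1) nearest=1 d=11 new=(8,1) → add node 3 parent=1 cost=12
5. q=(11,34) nearest=2 d=21 new=(11,19) → add node 4 parent=2 cost=18
6. q=(20,11) nearest=4 d=9 new=(17,13) → add node 5 parent=4 cost=24
7. q=(13,2) nearest=3 d=5 new=(13,2) → add node 6 parent=3 cost=17
8. q=(23,39) nearest=4 d=20 new=(17,25) → add node 7 parent=4 cost=24
9. q=(4,9) nearest=1 d=2 new=(4,9) → add node 8 parent=1 cost=8
10. q=(20,16) nearest=5 d=3 new=(20,16) → add node 9 parent=5 cost=27
11. q=(8,19) nearest=4 d=3 new=(8,19) → add node 10 parent=4 cost=21
12. q=(22,6) nearest=5 d=7 new=(22,7) → blocked by [17,19]×[9,12], reject
13. q=(1,9) nearest=1 d=2 new=(1,9) → add node 11 parent=1 cost=8; rewire 10→11 (18<21)
14. q=(4,39) nearest=7 d=14 new=(11,31) → blocked by [7,13]×[27,31], reject
15. q=(20,33) nearest=7 d=8 new=(20,31) → add node 12 parent=7 cost=30
16. q=(23,42) nearest=12 d=11 new=(23,37) → add node 13 parent=12 cost=36
17. q=(3,46) nearest=12 d=17 new=(14,37) → blocked by [15,17]×[32,35], reject
18. q=(10,36) nearest=12 d=10 new=(14,36) → blocked by [15,17]×[32,35], reject
19. q=(4,17) nearest=2 d=4 new=(4,17) → add node 14 parent=2 cost=16
20. q=(18,13) nearest=5 d=1 new=(18,13) → add node 15 parent=5 cost=25
21. q=(5,20) nearest=10 d=3 new=(5,20) → add node 16 parent=10 cost=21
22. q=(13,30) nearest=7 d=5 new=(13,30) → blocked by [7,13]×[27,31], reject
23. q=(24,4) nearest=5 d=9 new=(23,7) → blocked by [17,19]×[9,12], reject
24. q=(12,36) nearest=12 d=8 new=(14,36) → blocked by [15,17]×[32,35], reject
25. q=(22,46) nearest=13 d=9 new=(22,43) → add node 17 parent=13 cost=42
26. q=(7,5) nearest=3 d=4 new=(7,5) → add node 18 parent=3 cost=16
27. q=(18,8) nearest=5 d=5 new=(18,8) → blocked by [17,19]×[9,12], reject

Rewire events: 1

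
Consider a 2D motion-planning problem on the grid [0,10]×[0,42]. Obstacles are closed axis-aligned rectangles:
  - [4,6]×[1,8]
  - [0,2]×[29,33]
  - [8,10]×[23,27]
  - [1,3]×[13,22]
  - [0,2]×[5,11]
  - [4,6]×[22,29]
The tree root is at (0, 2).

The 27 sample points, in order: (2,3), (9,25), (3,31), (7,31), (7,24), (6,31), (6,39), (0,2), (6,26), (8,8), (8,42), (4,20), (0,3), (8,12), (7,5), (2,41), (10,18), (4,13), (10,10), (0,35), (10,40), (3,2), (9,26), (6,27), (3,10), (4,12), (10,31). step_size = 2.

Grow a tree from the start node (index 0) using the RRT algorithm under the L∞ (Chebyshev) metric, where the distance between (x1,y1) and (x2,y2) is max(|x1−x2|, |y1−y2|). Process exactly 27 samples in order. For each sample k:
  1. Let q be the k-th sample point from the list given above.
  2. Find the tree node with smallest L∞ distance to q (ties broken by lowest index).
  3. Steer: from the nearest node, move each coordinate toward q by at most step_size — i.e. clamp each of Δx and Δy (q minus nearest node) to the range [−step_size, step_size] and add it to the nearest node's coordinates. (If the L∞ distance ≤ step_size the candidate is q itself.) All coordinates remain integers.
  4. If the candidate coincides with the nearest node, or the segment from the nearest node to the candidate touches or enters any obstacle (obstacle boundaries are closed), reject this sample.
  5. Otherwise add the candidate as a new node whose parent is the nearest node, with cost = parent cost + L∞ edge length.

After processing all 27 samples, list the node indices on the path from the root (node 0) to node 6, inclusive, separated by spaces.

1. q=(2,3) nearest=0 d=2 new=(2,3) → add node 1 parent=0 cost=2
2. q=(9,25) nearest=1 d=22 new=(4,5) → blocked by [4,6]×[1,8], reject
3. q=(3,31) nearest=1 d=28 new=(3,5) → add node 2 parent=1 cost=4
4. q=(7,31) nearest=2 d=26 new=(5,7) → blocked by [4,6]×[1,8], reject
5. q=(7,24) nearest=2 d=19 new=(5,7) → blocked by [4,6]×[1,8], reject
6. q=(6,31) nearest=2 d=26 new=(5,7) → blocked by [4,6]×[1,8], reject
7. q=(6,39) nearest=2 d=34 new=(5,7) → blocked by [4,6]×[1,8], reject
8. q=(0,2) nearest=0 d=0 → coincident, reject
9. q=(6,26) nearest=2 d=21 new=(5,7) → blocked by [4,6]×[1,8], reject
10. q=(8,8) nearest=2 d=5 new=(5,7) → blocked by [4,6]×[1,8], reject
11. q=(8,42) nearest=2 d=37 new=(5,7) → blocked by [4,6]×[1,8], reject
12. q=(4,20) nearest=2 d=15 new=(4,7) → blocked by [4,6]×[1,8], reject
13. q=(0,3) nearest=0 d=1 new=(0,3) → add node 3 parent=0 cost=1
14. q=(8,12) nearest=2 d=7 new=(5,7) → blocked by [4,6]×[1,8], reject
15. q=(7,5) nearest=2 d=4 new=(5,5) → blocked by [4,6]×[1,8], reject
16. q=(2,41) nearest=2 d=36 new=(2,7) → blocked by [0,2]×[5,11], reject
17. q=(10,18) nearest=2 d=13 new=(5,7) → blocked by [4,6]×[1,8], reject
18. q=(4,13) nearest=2 d=8 new=(4,7) → blocked by [4,6]×[1,8], reject
19. q=(10,10) nearest=2 d=7 new=(5,7) → blocked by [4,6]×[1,8], reject
20. q=(0,35) nearest=2 d=30 new=(1,7) → blocked by [0,2]×[5,11], reject
21. q=(10,40) nearest=2 d=35 new=(5,7) → blocked by [4,6]×[1,8], reject
22. q=(3,2) nearest=1 d=1 new=(3,2) → add node 4 parent=1 cost=3
23. q=(9,26) nearest=2 d=21 new=(5,7) → blocked by [4,6]×[1,8], reject
24. q=(6,27) nearest=2 d=22 new=(5,7) → blocked by [4,6]×[1,8], reject
25. q=(3,10) nearest=2 d=5 new=(3,7) → add node 5 parent=2 cost=6
26. q=(4,12) nearest=5 d=5 new=(4,9) → add node 6 parent=5 cost=8
27. q=(10,31) nearest=6 d=22 new=(6,11) → add node 7 parent=6 cost=10

Path: 0 1 2 5 6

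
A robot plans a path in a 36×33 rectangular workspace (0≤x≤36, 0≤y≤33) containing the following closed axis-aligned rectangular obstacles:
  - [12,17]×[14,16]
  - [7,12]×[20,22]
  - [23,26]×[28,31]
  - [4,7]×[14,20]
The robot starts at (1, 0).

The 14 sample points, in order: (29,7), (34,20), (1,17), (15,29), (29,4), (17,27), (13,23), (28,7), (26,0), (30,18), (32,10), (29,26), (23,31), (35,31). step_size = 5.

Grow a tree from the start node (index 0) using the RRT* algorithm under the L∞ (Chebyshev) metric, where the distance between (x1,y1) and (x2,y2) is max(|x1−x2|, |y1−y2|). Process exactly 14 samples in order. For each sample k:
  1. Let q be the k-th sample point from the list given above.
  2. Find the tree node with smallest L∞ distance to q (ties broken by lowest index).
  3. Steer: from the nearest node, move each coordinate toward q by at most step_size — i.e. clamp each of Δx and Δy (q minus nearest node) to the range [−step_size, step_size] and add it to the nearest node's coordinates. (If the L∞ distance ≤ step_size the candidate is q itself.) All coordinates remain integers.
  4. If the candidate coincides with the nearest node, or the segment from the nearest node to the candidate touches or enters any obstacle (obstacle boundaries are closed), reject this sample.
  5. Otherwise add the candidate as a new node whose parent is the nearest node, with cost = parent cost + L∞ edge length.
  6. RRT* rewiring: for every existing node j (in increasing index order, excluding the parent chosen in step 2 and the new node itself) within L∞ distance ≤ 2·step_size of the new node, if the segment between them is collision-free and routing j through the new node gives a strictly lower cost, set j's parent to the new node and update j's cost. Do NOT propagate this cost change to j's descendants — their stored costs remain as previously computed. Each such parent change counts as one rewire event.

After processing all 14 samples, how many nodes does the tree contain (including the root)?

Node count: 11

1. q=(29,7) nearest=0 d=28 new=(6,5) → add node 1 parent=0 cost=5
2. q=(34,20) nearest=1 d=28 new=(11,10) → add node 2 parent=1 cost=10
3. q=(1,17) nearest=2 d=10 new=(6,15) → blocked by [4,7]×[14,20], reject
4. q=(15,29) nearest=2 d=19 new=(15,15) → blocked by [12,17]×[14,16], reject
5. q=(29,4) nearest=2 d=18 new=(16,5) → add node 3 parent=2 cost=15
6. q=(17,27) nearest=2 d=17 new=(16,15) → blocked by [12,17]×[14,16], reject
7. q=(13,23) nearest=2 d=13 new=(13,15) → blocked by [12,17]×[14,16], reject
8. q=(28,7) nearest=3 d=12 new=(21,7) → add node 4 parent=3 cost=20
9. q=(26,0) nearest=4 d=7 new=(26,2) → add node 5 parent=4 cost=25
10. q=(30,18) nearest=4 d=11 new=(26,12) → add node 6 parent=4 cost=25
11. q=(32,10) nearest=6 d=6 new=(31,10) → add node 7 parent=6 cost=30
12. q=(29,26) nearest=6 d=14 new=(29,17) → add node 8 parent=6 cost=30
13. q=(23,31) nearest=8 d=14 new=(24,22) → add node 9 parent=8 cost=35
14. q=(35,31) nearest=9 d=11 new=(29,27) → add node 10 parent=9 cost=40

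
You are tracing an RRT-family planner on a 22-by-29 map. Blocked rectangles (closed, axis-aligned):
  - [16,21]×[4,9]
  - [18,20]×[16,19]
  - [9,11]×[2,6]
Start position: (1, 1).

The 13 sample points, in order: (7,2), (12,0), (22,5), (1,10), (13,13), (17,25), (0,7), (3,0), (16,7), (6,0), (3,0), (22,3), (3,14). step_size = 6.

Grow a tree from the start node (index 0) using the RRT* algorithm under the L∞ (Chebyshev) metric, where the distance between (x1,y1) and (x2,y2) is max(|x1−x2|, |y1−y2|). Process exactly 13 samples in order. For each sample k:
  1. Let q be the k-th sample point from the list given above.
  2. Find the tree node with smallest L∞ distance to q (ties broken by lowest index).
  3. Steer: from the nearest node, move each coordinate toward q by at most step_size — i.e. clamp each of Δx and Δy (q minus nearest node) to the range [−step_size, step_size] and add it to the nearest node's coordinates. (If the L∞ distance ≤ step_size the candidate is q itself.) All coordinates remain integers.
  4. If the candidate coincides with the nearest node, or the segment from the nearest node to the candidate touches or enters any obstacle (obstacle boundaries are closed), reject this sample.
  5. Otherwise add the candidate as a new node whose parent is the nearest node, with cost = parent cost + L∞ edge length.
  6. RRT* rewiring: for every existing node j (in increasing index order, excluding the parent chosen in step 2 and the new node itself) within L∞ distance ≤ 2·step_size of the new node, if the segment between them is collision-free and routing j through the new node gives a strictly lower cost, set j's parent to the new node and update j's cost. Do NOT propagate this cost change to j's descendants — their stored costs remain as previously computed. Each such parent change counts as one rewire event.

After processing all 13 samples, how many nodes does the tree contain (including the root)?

1. q=(7,2) nearest=0 d=6 new=(7,2) → add node 1 parent=0 cost=6
2. q=(12,0) nearest=1 d=5 new=(12,0) → add node 2 parent=1 cost=11
3. q=(22,5) nearest=2 d=10 new=(18,5) → blocked by [16,21]×[4,9], reject
4. q=(1,10) nearest=1 d=8 new=(1,8) → add node 3 parent=1 cost=12
5. q=(13,13) nearest=1 d=11 new=(13,8) → blocked by [9,11]×[2,6], reject
6. q=(17,25) nearest=3 d=17 new=(7,14) → add node 4 parent=3 cost=18
7. q=(0,7) nearest=3 d=1 new=(0,7) → add node 5 parent=3 cost=13
8. q=(3,0) nearest=0 d=2 new=(3,0) → add node 6 parent=0 cost=2; rewire 3→6 (10<12); rewire 5→6 (9<13)
9. q=(16,7) nearest=2 d=7 new=(16,6) → blocked by [16,21]×[4,9], reject
10. q=(6,0) nearest=1 d=2 new=(6,0) → add node 7 parent=1 cost=8
11. q=(3,0) nearest=6 d=0 → coincident, reject
12. q=(22,3) nearest=2 d=10 new=(18,3) → add node 8 parent=2 cost=17
13. q=(3,14) nearest=4 d=4 new=(3,14) → add node 9 parent=4 cost=22

Node count: 10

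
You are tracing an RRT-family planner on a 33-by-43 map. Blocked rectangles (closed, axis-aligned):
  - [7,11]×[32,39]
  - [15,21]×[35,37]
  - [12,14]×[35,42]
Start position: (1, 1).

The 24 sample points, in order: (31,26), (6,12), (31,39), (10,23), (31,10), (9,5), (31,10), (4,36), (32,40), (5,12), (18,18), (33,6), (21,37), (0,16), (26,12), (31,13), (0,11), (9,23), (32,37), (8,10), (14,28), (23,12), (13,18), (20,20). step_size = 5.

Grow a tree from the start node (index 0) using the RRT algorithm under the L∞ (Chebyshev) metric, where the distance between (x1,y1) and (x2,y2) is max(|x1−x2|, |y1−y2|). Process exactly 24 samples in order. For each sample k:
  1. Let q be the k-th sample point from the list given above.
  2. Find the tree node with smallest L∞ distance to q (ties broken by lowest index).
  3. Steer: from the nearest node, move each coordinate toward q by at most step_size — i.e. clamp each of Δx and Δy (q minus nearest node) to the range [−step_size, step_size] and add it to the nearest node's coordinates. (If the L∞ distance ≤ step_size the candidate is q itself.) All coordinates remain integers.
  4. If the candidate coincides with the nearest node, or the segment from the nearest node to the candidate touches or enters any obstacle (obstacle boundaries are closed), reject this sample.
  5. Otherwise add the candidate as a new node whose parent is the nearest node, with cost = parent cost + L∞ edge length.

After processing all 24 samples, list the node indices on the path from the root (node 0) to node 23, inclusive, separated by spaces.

Path: 0 1 2 3 23

1. q=(31,26) nearest=0 d=30 new=(6,6) → add node 1 parent=0 cost=5
2. q=(6,12) nearest=1 d=6 new=(6,11) → add node 2 parent=1 cost=10
3. q=(31,39) nearest=2 d=28 new=(11,16) → add node 3 parent=2 cost=15
4. q=(10,23) nearest=3 d=7 new=(10,21) → add node 4 parent=3 cost=20
5. q=(31,10) nearest=3 d=20 new=(16,11) → add node 5 parent=3 cost=20
6. q=(9,5) nearest=1 d=3 new=(9,5) → add node 6 parent=1 cost=8
7. q=(31,10) nearest=5 d=15 new=(21,10) → add node 7 parent=5 cost=25
8. q=(4,36) nearest=4 d=15 new=(5,26) → add node 8 parent=4 cost=25
9. q=(32,40) nearest=4 d=22 new=(15,26) → add node 9 parent=4 cost=25
10. q=(5,12) nearest=2 d=1 new=(5,12) → add node 10 parent=2 cost=11
11. q=(18,18) nearest=3 d=7 new=(16,18) → add node 11 parent=3 cost=20
12. q=(33,6) nearest=7 d=12 new=(26,6) → add node 12 parent=7 cost=30
13. q=(21,37) nearest=9 d=11 new=(20,31) → add node 13 parent=9 cost=30
14. q=(0,16) nearest=10 d=5 new=(0,16) → add node 14 parent=10 cost=16
15. q=(26,12) nearest=7 d=5 new=(26,12) → add node 15 parent=7 cost=30
16. q=(31,13) nearest=15 d=5 new=(31,13) → add node 16 parent=15 cost=35
17. q=(0,11) nearest=10 d=5 new=(0,11) → add node 17 parent=10 cost=16
18. q=(9,23) nearest=4 d=2 new=(9,23) → add node 18 parent=4 cost=22
19. q=(32,37) nearest=13 d=12 new=(25,36) → add node 19 parent=13 cost=35
20. q=(8,10) nearest=2 d=2 new=(8,10) → add node 20 parent=2 cost=12
21. q=(14,28) nearest=9 d=2 new=(14,28) → add node 21 parent=9 cost=27
22. q=(23,12) nearest=7 d=2 new=(23,12) → add node 22 parent=7 cost=27
23. q=(13,18) nearest=3 d=2 new=(13,18) → add node 23 parent=3 cost=17
24. q=(20,20) nearest=11 d=4 new=(20,20) → add node 24 parent=11 cost=24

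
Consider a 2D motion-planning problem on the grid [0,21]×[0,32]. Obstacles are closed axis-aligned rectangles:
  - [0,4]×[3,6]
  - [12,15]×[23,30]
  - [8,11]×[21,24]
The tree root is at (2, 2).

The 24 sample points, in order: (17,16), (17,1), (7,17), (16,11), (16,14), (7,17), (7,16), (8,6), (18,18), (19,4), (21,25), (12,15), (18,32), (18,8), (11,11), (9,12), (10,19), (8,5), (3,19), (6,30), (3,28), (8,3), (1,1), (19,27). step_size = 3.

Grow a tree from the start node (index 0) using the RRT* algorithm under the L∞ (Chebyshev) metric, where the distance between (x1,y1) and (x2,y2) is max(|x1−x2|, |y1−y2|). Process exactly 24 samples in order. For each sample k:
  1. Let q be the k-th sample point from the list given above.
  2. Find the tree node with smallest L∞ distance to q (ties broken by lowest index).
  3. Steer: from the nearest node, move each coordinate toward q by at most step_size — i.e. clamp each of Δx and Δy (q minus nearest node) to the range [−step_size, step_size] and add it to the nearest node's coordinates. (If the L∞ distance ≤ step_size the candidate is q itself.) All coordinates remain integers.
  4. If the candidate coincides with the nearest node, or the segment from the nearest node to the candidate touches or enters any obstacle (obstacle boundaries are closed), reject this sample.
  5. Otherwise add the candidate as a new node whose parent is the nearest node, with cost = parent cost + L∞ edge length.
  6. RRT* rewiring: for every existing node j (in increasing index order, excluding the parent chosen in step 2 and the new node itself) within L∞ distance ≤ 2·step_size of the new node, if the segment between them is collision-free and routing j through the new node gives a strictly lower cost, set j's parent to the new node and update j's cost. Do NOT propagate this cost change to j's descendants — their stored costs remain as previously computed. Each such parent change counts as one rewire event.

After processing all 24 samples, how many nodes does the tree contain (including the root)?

1. q=(17,16) nearest=0 d=15 new=(5,5) → blocked by [0,4]×[3,6], reject
2. q=(17,1) nearest=0 d=15 new=(5,1) → add node 1 parent=0 cost=3
3. q=(7,17) nearest=0 d=15 new=(5,5) → blocked by [0,4]×[3,6], reject
4. q=(16,11) nearest=1 d=11 new=(8,4) → add node 2 parent=1 cost=6
5. q=(16,14) nearest=2 d=10 new=(11,7) → add node 3 parent=2 cost=9
6. q=(7,17) nearest=3 d=10 new=(8,10) → add node 4 parent=3 cost=12
7. q=(7,16) nearest=4 d=6 new=(7,13) → add node 5 parent=4 cost=15
8. q=(8,6) nearest=2 d=2 new=(8,6) → add node 6 parent=2 cost=8
9. q=(18,18) nearest=4 d=10 new=(11,13) → add node 7 parent=4 cost=15
10. q=(19,4) nearest=3 d=8 new=(14,4) → add node 8 parent=3 cost=12
11. q=(21,25) nearest=7 d=12 new=(14,16) → add node 9 parent=7 cost=18
12. q=(12,15) nearest=7 d=2 new=(12,15) → add node 10 parent=7 cost=17
13. q=(18,32) nearest=9 d=16 new=(17,19) → add node 11 parent=9 cost=21
14. q=(18,8) nearest=8 d=4 new=(17,7) → add node 12 parent=8 cost=15
15. q=(11,11) nearest=7 d=2 new=(11,11) → add node 13 parent=7 cost=17
16. q=(9,12) nearest=4 d=2 new=(9,12) → add node 14 parent=4 cost=14; rewire 13→14 (16<17)
17. q=(10,19) nearest=9 d=4 new=(11,19) → add node 15 parent=9 cost=21
18. q=(8,5) nearest=2 d=1 new=(8,5) → add node 16 parent=2 cost=7; rewire 13→16 (13<16)
19. q=(3,19) nearest=5 d=6 new=(4,16) → add node 17 parent=5 cost=18
20. q=(6,30) nearest=11 d=11 new=(14,22) → add node 18 parent=11 cost=24
21. q=(3,28) nearest=15 d=9 new=(8,22) → blocked by [8,11]×[21,24], reject
22. q=(8,3) nearest=2 d=1 new=(8,3) → add node 19 parent=2 cost=7
23. q=(1,1) nearest=0 d=1 new=(1,1) → add node 20 parent=0 cost=1
24. q=(19,27) nearest=18 d=5 new=(17,25) → blocked by [12,15]×[23,30], reject

Node count: 21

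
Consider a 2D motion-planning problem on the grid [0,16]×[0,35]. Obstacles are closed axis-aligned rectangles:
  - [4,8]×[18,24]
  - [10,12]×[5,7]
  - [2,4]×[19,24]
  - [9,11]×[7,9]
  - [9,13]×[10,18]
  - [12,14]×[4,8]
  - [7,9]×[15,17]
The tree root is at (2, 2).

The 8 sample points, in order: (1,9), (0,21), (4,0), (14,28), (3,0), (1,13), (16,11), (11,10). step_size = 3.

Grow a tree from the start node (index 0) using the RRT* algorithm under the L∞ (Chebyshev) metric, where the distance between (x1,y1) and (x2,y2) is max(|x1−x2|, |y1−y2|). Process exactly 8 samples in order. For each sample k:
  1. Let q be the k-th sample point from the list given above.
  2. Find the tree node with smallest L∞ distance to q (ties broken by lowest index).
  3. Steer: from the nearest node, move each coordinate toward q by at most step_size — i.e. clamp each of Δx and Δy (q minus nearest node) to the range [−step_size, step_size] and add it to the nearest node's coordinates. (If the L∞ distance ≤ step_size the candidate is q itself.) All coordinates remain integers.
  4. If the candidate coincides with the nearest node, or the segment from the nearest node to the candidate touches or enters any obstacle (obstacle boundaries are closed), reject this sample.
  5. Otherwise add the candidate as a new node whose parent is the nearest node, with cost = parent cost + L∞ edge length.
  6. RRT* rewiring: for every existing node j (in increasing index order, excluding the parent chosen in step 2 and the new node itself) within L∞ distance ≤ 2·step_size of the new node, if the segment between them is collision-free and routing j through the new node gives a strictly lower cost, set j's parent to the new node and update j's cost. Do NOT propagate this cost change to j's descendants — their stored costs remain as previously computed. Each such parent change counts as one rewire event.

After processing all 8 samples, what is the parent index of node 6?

Parent of node 6: 4

1. q=(1,9) nearest=0 d=7 new=(1,5) → add node 1 parent=0 cost=3
2. q=(0,21) nearest=1 d=16 new=(0,8) → add node 2 parent=1 cost=6
3. q=(4,0) nearest=0 d=2 new=(4,0) → add node 3 parent=0 cost=2
4. q=(14,28) nearest=2 d=20 new=(3,11) → add node 4 parent=2 cost=9
5. q=(3,0) nearest=3 d=1 new=(3,0) → add node 5 parent=3 cost=3
6. q=(1,13) nearest=4 d=2 new=(1,13) → add node 6 parent=4 cost=11
7. q=(16,11) nearest=3 d=12 new=(7,3) → add node 7 parent=3 cost=5
8. q=(11,10) nearest=7 d=7 new=(10,6) → blocked by [10,12]×[5,7], reject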